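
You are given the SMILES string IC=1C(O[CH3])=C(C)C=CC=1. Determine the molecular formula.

C8H9IO

Walk through each heavy atom and fill implicit hydrogens from standard valence (C 4, N 3, O 2, S 2, halogen 1):
  atom 1: I (halogen, monovalent) → 0 H
  atom 2: C, bond orders sum to 4 (valence 4) → 0 H
  atom 3: C, bond orders sum to 4 (valence 4) → 0 H
  atom 4: O, bond orders sum to 2 (valence 2) → 0 H
  atom 5: C with explicit H count 3
  atom 6: C, bond orders sum to 4 (valence 4) → 0 H
  atom 7: C, bond orders sum to 1 (valence 4) → 3 H
  atom 8: C, bond orders sum to 3 (valence 4) → 1 H
  atom 9: C, bond orders sum to 3 (valence 4) → 1 H
  atom 10: C, bond orders sum to 3 (valence 4) → 1 H
Totals → C:8, H:9, I:1, O:1.
In Hill order: C8H9IO.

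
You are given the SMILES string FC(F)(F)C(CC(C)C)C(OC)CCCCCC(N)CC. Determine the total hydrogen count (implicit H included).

Walk through each heavy atom and fill implicit hydrogens from standard valence (C 4, N 3, O 2, S 2, halogen 1):
  atom 1: F (halogen, monovalent) → 0 H
  atom 2: C, bond orders sum to 4 (valence 4) → 0 H
  atom 3: F (halogen, monovalent) → 0 H
  atom 4: F (halogen, monovalent) → 0 H
  atom 5: C, bond orders sum to 3 (valence 4) → 1 H
  atom 6: C, bond orders sum to 2 (valence 4) → 2 H
  atom 7: C, bond orders sum to 3 (valence 4) → 1 H
  atom 8: C, bond orders sum to 1 (valence 4) → 3 H
  atom 9: C, bond orders sum to 1 (valence 4) → 3 H
  atom 10: C, bond orders sum to 3 (valence 4) → 1 H
  atom 11: O, bond orders sum to 2 (valence 2) → 0 H
  atom 12: C, bond orders sum to 1 (valence 4) → 3 H
  atom 13: C, bond orders sum to 2 (valence 4) → 2 H
  atom 14: C, bond orders sum to 2 (valence 4) → 2 H
  atom 15: C, bond orders sum to 2 (valence 4) → 2 H
  atom 16: C, bond orders sum to 2 (valence 4) → 2 H
  atom 17: C, bond orders sum to 2 (valence 4) → 2 H
  atom 18: C, bond orders sum to 3 (valence 4) → 1 H
  atom 19: N, bond orders sum to 1 (valence 3) → 2 H
  atom 20: C, bond orders sum to 2 (valence 4) → 2 H
  atom 21: C, bond orders sum to 1 (valence 4) → 3 H
Total hydrogens: 32.

32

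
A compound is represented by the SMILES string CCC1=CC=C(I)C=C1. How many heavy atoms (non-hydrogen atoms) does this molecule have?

9

Every atom symbol written in the SMILES (organic subset) is one heavy atom; implicit H are not written.
Heavy atoms by element → C:8, I:1.
Total: 9.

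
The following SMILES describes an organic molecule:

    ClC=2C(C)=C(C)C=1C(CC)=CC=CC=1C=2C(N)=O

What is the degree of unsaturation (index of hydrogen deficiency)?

Degree of unsaturation = (number of rings) + (number of π bonds).
Ring closures in the SMILES: 2.
π bonds: 6 double bonds (each 1 DoU) → 6 DoU from unsaturation.
Total DoU = 2 + 6 = 8.

8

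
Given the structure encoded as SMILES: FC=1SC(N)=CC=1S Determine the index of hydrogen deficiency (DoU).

Degree of unsaturation = (number of rings) + (number of π bonds).
Ring closures in the SMILES: 1.
π bonds: 2 double bonds (each 1 DoU) → 2 DoU from unsaturation.
Total DoU = 1 + 2 = 3.

3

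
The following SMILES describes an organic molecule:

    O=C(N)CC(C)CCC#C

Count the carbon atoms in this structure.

Count every carbon token in the SMILES (each C, including those in ring-closure positions and inside branches).
Carbon count: 8.

8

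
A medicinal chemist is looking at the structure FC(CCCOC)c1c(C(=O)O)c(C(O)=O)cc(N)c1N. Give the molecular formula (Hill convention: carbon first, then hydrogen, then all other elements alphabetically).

Walk through each heavy atom and fill implicit hydrogens from standard valence (C 4, N 3, O 2, S 2, halogen 1); for lowercase aromatic atoms, an aromatic c carries 1 H when it has two neighbours and 0 H with three, and aromatic n carries 0 H:
  atom 1: F (halogen, monovalent) → 0 H
  atom 2: C, bond orders sum to 3 (valence 4) → 1 H
  atom 3: C, bond orders sum to 2 (valence 4) → 2 H
  atom 4: C, bond orders sum to 2 (valence 4) → 2 H
  atom 5: C, bond orders sum to 2 (valence 4) → 2 H
  atom 6: O, bond orders sum to 2 (valence 2) → 0 H
  atom 7: C, bond orders sum to 1 (valence 4) → 3 H
  atom 8: aromatic c, 3 neighbours → 0 H
  atom 9: aromatic c, 3 neighbours → 0 H
  atom 10: C, bond orders sum to 4 (valence 4) → 0 H
  atom 11: O, bond orders sum to 2 (valence 2) → 0 H
  atom 12: O, bond orders sum to 1 (valence 2) → 1 H
  atom 13: aromatic c, 3 neighbours → 0 H
  atom 14: C, bond orders sum to 4 (valence 4) → 0 H
  atom 15: O, bond orders sum to 1 (valence 2) → 1 H
  atom 16: O, bond orders sum to 2 (valence 2) → 0 H
  atom 17: aromatic c, 2 neighbours → 1 H
  atom 18: aromatic c, 3 neighbours → 0 H
  atom 19: N, bond orders sum to 1 (valence 3) → 2 H
  atom 20: aromatic c, 3 neighbours → 0 H
  atom 21: N, bond orders sum to 1 (valence 3) → 2 H
Totals → C:13, H:17, F:1, N:2, O:5.

C13H17FN2O5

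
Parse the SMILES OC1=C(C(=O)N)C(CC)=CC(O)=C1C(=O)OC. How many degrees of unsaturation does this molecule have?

6

Degree of unsaturation = (number of rings) + (number of π bonds).
Ring closures in the SMILES: 1.
π bonds: 5 double bonds (each 1 DoU) → 5 DoU from unsaturation.
Total DoU = 1 + 5 = 6.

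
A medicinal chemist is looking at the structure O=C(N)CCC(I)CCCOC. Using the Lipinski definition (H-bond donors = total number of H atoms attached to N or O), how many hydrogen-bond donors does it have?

Donors: find every N or O and count the H atoms it carries.
  atom 1 (O): bond orders sum to 2 → 0 H
  atom 3 (N): bond orders sum to 1 → 2 H
  atom 11 (O): bond orders sum to 2 → 0 H
Lipinski HBD = 2.

2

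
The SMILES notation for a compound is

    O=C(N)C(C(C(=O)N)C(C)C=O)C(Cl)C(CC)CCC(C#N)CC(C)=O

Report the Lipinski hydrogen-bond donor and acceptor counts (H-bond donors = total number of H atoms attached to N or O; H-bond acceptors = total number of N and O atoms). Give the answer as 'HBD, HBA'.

Donors: find every N or O and count the H atoms it carries.
  atom 1 (O): bond orders sum to 2 → 0 H
  atom 3 (N): bond orders sum to 1 → 2 H
  atom 7 (O): bond orders sum to 2 → 0 H
  atom 8 (N): bond orders sum to 1 → 2 H
  atom 12 (O): bond orders sum to 2 → 0 H
  atom 22 (N): bond orders sum to 3 → 0 H
  atom 26 (O): bond orders sum to 2 → 0 H
Lipinski HBD = 4.
Acceptors: N atoms = 3, O atoms = 4 → HBA = 7.

4, 7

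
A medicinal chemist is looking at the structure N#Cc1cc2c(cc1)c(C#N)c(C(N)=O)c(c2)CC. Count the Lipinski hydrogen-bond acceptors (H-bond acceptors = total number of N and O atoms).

N atoms: 3; O atoms: 1.
Lipinski HBA = 3 + 1 = 4.

4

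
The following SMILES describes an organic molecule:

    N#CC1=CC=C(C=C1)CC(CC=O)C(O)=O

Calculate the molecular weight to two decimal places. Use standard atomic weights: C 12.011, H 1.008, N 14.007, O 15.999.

217.22 g/mol

First, the molecular formula is C12H11NO3 (counting implicit H from valence).
  C: 12 × 12.011 = 144.132
  H: 11 × 1.008 = 11.088
  N: 1 × 14.007 = 14.007
  O: 3 × 15.999 = 47.997
Sum: 12×12.011 + 11×1.008 + 1×14.007 + 3×15.999 = 217.224 → 217.22 g/mol.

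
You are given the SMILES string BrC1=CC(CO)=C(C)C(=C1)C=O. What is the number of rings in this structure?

In SMILES, each pair of matching ring-closure digits denotes one ring-closing bond; the number of such bonds equals the number of independent rings.
Ring-closure bonds here: 1.

1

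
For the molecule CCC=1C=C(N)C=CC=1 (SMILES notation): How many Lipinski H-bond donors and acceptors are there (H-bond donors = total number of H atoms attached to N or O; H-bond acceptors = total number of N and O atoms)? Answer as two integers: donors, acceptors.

2, 1

Donors: find every N or O and count the H atoms it carries.
  atom 6 (N): bond orders sum to 1 → 2 H
Lipinski HBD = 2.
Acceptors: N atoms = 1, O atoms = 0 → HBA = 1.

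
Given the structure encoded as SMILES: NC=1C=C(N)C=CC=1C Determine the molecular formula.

C7H10N2

Walk through each heavy atom and fill implicit hydrogens from standard valence (C 4, N 3, O 2, S 2, halogen 1):
  atom 1: N, bond orders sum to 1 (valence 3) → 2 H
  atom 2: C, bond orders sum to 4 (valence 4) → 0 H
  atom 3: C, bond orders sum to 3 (valence 4) → 1 H
  atom 4: C, bond orders sum to 4 (valence 4) → 0 H
  atom 5: N, bond orders sum to 1 (valence 3) → 2 H
  atom 6: C, bond orders sum to 3 (valence 4) → 1 H
  atom 7: C, bond orders sum to 3 (valence 4) → 1 H
  atom 8: C, bond orders sum to 4 (valence 4) → 0 H
  atom 9: C, bond orders sum to 1 (valence 4) → 3 H
Totals → C:7, H:10, N:2.
In Hill order: C7H10N2.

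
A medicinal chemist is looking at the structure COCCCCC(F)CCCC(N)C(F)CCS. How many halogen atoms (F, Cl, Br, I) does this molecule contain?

2

Halogen atoms appear at heavy-atom positions 8, 15 (2×F).
Other groups present: 1 ether, 1 primary amine, 1 thiol.
Halogen count: 2.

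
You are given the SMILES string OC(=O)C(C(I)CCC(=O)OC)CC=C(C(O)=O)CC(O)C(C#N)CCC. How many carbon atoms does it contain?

Count every carbon token in the SMILES (each C, including those in ring-closure positions and inside branches).
Carbon count: 18.

18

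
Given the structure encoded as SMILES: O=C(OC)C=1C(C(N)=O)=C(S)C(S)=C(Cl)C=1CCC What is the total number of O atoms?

Scan the SMILES for O atoms (remember two-letter symbols like Cl and Br are single atoms).
Oxygen count: 3.

3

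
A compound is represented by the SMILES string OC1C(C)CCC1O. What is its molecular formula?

Walk through each heavy atom and fill implicit hydrogens from standard valence (C 4, N 3, O 2, S 2, halogen 1):
  atom 1: O, bond orders sum to 1 (valence 2) → 1 H
  atom 2: C, bond orders sum to 3 (valence 4) → 1 H
  atom 3: C, bond orders sum to 3 (valence 4) → 1 H
  atom 4: C, bond orders sum to 1 (valence 4) → 3 H
  atom 5: C, bond orders sum to 2 (valence 4) → 2 H
  atom 6: C, bond orders sum to 2 (valence 4) → 2 H
  atom 7: C, bond orders sum to 3 (valence 4) → 1 H
  atom 8: O, bond orders sum to 1 (valence 2) → 1 H
Totals → C:6, H:12, O:2.

C6H12O2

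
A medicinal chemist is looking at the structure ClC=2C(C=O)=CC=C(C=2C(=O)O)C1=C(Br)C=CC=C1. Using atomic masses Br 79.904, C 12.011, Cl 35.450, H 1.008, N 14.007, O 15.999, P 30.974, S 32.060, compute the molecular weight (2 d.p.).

339.57 g/mol

First, the molecular formula is C14H8BrClO3 (counting implicit H from valence).
  Br: 1 × 79.904 = 79.904
  C: 14 × 12.011 = 168.154
  Cl: 1 × 35.450 = 35.450
  H: 8 × 1.008 = 8.064
  O: 3 × 15.999 = 47.997
Sum: 1×79.904 + 14×12.011 + 1×35.450 + 8×1.008 + 3×15.999 = 339.569 → 339.57 g/mol.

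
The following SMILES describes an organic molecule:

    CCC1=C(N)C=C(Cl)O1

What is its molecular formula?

Walk through each heavy atom and fill implicit hydrogens from standard valence (C 4, N 3, O 2, S 2, halogen 1):
  atom 1: C, bond orders sum to 1 (valence 4) → 3 H
  atom 2: C, bond orders sum to 2 (valence 4) → 2 H
  atom 3: C, bond orders sum to 4 (valence 4) → 0 H
  atom 4: C, bond orders sum to 4 (valence 4) → 0 H
  atom 5: N, bond orders sum to 1 (valence 3) → 2 H
  atom 6: C, bond orders sum to 3 (valence 4) → 1 H
  atom 7: C, bond orders sum to 4 (valence 4) → 0 H
  atom 8: Cl (halogen, monovalent) → 0 H
  atom 9: O, bond orders sum to 2 (valence 2) → 0 H
Totals → C:6, H:8, Cl:1, N:1, O:1.
In Hill order: C6H8ClNO.

C6H8ClNO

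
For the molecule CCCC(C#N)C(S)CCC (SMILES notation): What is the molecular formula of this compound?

C9H17NS

Walk through each heavy atom and fill implicit hydrogens from standard valence (C 4, N 3, O 2, S 2, halogen 1):
  atom 1: C, bond orders sum to 1 (valence 4) → 3 H
  atom 2: C, bond orders sum to 2 (valence 4) → 2 H
  atom 3: C, bond orders sum to 2 (valence 4) → 2 H
  atom 4: C, bond orders sum to 3 (valence 4) → 1 H
  atom 5: C, bond orders sum to 4 (valence 4) → 0 H
  atom 6: N, bond orders sum to 3 (valence 3) → 0 H
  atom 7: C, bond orders sum to 3 (valence 4) → 1 H
  atom 8: S, bond orders sum to 1 (valence 2) → 1 H
  atom 9: C, bond orders sum to 2 (valence 4) → 2 H
  atom 10: C, bond orders sum to 2 (valence 4) → 2 H
  atom 11: C, bond orders sum to 1 (valence 4) → 3 H
Totals → C:9, H:17, N:1, S:1.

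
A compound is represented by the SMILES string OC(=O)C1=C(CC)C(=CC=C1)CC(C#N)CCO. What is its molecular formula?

Walk through each heavy atom and fill implicit hydrogens from standard valence (C 4, N 3, O 2, S 2, halogen 1):
  atom 1: O, bond orders sum to 1 (valence 2) → 1 H
  atom 2: C, bond orders sum to 4 (valence 4) → 0 H
  atom 3: O, bond orders sum to 2 (valence 2) → 0 H
  atom 4: C, bond orders sum to 4 (valence 4) → 0 H
  atom 5: C, bond orders sum to 4 (valence 4) → 0 H
  atom 6: C, bond orders sum to 2 (valence 4) → 2 H
  atom 7: C, bond orders sum to 1 (valence 4) → 3 H
  atom 8: C, bond orders sum to 4 (valence 4) → 0 H
  atom 9: C, bond orders sum to 3 (valence 4) → 1 H
  atom 10: C, bond orders sum to 3 (valence 4) → 1 H
  atom 11: C, bond orders sum to 3 (valence 4) → 1 H
  atom 12: C, bond orders sum to 2 (valence 4) → 2 H
  atom 13: C, bond orders sum to 3 (valence 4) → 1 H
  atom 14: C, bond orders sum to 4 (valence 4) → 0 H
  atom 15: N, bond orders sum to 3 (valence 3) → 0 H
  atom 16: C, bond orders sum to 2 (valence 4) → 2 H
  atom 17: C, bond orders sum to 2 (valence 4) → 2 H
  atom 18: O, bond orders sum to 1 (valence 2) → 1 H
Totals → C:14, H:17, N:1, O:3.

C14H17NO3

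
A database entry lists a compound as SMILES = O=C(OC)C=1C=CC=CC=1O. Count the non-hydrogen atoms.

11

Every atom symbol written in the SMILES (organic subset) is one heavy atom; implicit H are not written.
Heavy atoms by element → C:8, O:3.
Total: 11.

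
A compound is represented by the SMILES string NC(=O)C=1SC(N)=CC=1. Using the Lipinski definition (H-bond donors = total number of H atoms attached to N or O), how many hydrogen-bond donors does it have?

Donors: find every N or O and count the H atoms it carries.
  atom 1 (N): bond orders sum to 1 → 2 H
  atom 3 (O): bond orders sum to 2 → 0 H
  atom 7 (N): bond orders sum to 1 → 2 H
Lipinski HBD = 4.

4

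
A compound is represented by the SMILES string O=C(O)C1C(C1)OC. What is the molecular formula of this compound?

Walk through each heavy atom and fill implicit hydrogens from standard valence (C 4, N 3, O 2, S 2, halogen 1):
  atom 1: O, bond orders sum to 2 (valence 2) → 0 H
  atom 2: C, bond orders sum to 4 (valence 4) → 0 H
  atom 3: O, bond orders sum to 1 (valence 2) → 1 H
  atom 4: C, bond orders sum to 3 (valence 4) → 1 H
  atom 5: C, bond orders sum to 3 (valence 4) → 1 H
  atom 6: C, bond orders sum to 2 (valence 4) → 2 H
  atom 7: O, bond orders sum to 2 (valence 2) → 0 H
  atom 8: C, bond orders sum to 1 (valence 4) → 3 H
Totals → C:5, H:8, O:3.
In Hill order: C5H8O3.

C5H8O3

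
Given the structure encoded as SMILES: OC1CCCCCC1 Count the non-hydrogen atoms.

8

Every atom symbol written in the SMILES (organic subset) is one heavy atom; implicit H are not written.
Heavy atoms by element → C:7, O:1.
Total: 8.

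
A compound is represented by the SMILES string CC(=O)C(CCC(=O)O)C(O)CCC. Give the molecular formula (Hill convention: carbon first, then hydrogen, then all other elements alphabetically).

C10H18O4

Walk through each heavy atom and fill implicit hydrogens from standard valence (C 4, N 3, O 2, S 2, halogen 1):
  atom 1: C, bond orders sum to 1 (valence 4) → 3 H
  atom 2: C, bond orders sum to 4 (valence 4) → 0 H
  atom 3: O, bond orders sum to 2 (valence 2) → 0 H
  atom 4: C, bond orders sum to 3 (valence 4) → 1 H
  atom 5: C, bond orders sum to 2 (valence 4) → 2 H
  atom 6: C, bond orders sum to 2 (valence 4) → 2 H
  atom 7: C, bond orders sum to 4 (valence 4) → 0 H
  atom 8: O, bond orders sum to 2 (valence 2) → 0 H
  atom 9: O, bond orders sum to 1 (valence 2) → 1 H
  atom 10: C, bond orders sum to 3 (valence 4) → 1 H
  atom 11: O, bond orders sum to 1 (valence 2) → 1 H
  atom 12: C, bond orders sum to 2 (valence 4) → 2 H
  atom 13: C, bond orders sum to 2 (valence 4) → 2 H
  atom 14: C, bond orders sum to 1 (valence 4) → 3 H
Totals → C:10, H:18, O:4.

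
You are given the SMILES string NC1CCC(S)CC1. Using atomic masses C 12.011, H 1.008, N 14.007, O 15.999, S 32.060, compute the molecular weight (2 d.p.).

First, the molecular formula is C6H13NS (counting implicit H from valence).
  C: 6 × 12.011 = 72.066
  H: 13 × 1.008 = 13.104
  N: 1 × 14.007 = 14.007
  S: 1 × 32.060 = 32.060
Sum: 6×12.011 + 13×1.008 + 1×14.007 + 1×32.060 = 131.237 → 131.24 g/mol.

131.24 g/mol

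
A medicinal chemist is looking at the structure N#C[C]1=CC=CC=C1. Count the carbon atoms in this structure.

Count every carbon token in the SMILES (each C, including those in ring-closure positions and inside branches).
Carbon count: 7.

7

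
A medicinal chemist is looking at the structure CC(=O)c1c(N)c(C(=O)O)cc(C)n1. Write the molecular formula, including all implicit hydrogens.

C9H10N2O3

Walk through each heavy atom and fill implicit hydrogens from standard valence (C 4, N 3, O 2, S 2, halogen 1); for lowercase aromatic atoms, an aromatic c carries 1 H when it has two neighbours and 0 H with three, and aromatic n carries 0 H:
  atom 1: C, bond orders sum to 1 (valence 4) → 3 H
  atom 2: C, bond orders sum to 4 (valence 4) → 0 H
  atom 3: O, bond orders sum to 2 (valence 2) → 0 H
  atom 4: aromatic c, 3 neighbours → 0 H
  atom 5: aromatic c, 3 neighbours → 0 H
  atom 6: N, bond orders sum to 1 (valence 3) → 2 H
  atom 7: aromatic c, 3 neighbours → 0 H
  atom 8: C, bond orders sum to 4 (valence 4) → 0 H
  atom 9: O, bond orders sum to 2 (valence 2) → 0 H
  atom 10: O, bond orders sum to 1 (valence 2) → 1 H
  atom 11: aromatic c, 2 neighbours → 1 H
  atom 12: aromatic c, 3 neighbours → 0 H
  atom 13: C, bond orders sum to 1 (valence 4) → 3 H
  atom 14: aromatic n, 2 neighbours → 0 H
Totals → C:9, H:10, N:2, O:3.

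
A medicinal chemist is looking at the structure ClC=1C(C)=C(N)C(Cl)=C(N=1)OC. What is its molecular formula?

Walk through each heavy atom and fill implicit hydrogens from standard valence (C 4, N 3, O 2, S 2, halogen 1):
  atom 1: Cl (halogen, monovalent) → 0 H
  atom 2: C, bond orders sum to 4 (valence 4) → 0 H
  atom 3: C, bond orders sum to 4 (valence 4) → 0 H
  atom 4: C, bond orders sum to 1 (valence 4) → 3 H
  atom 5: C, bond orders sum to 4 (valence 4) → 0 H
  atom 6: N, bond orders sum to 1 (valence 3) → 2 H
  atom 7: C, bond orders sum to 4 (valence 4) → 0 H
  atom 8: Cl (halogen, monovalent) → 0 H
  atom 9: C, bond orders sum to 4 (valence 4) → 0 H
  atom 10: N, bond orders sum to 3 (valence 3) → 0 H
  atom 11: O, bond orders sum to 2 (valence 2) → 0 H
  atom 12: C, bond orders sum to 1 (valence 4) → 3 H
Totals → C:7, H:8, Cl:2, N:2, O:1.

C7H8Cl2N2O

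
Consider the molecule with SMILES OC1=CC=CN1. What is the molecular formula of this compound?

C4H5NO

Walk through each heavy atom and fill implicit hydrogens from standard valence (C 4, N 3, O 2, S 2, halogen 1):
  atom 1: O, bond orders sum to 1 (valence 2) → 1 H
  atom 2: C, bond orders sum to 4 (valence 4) → 0 H
  atom 3: C, bond orders sum to 3 (valence 4) → 1 H
  atom 4: C, bond orders sum to 3 (valence 4) → 1 H
  atom 5: C, bond orders sum to 3 (valence 4) → 1 H
  atom 6: N, bond orders sum to 2 (valence 3) → 1 H
Totals → C:4, H:5, N:1, O:1.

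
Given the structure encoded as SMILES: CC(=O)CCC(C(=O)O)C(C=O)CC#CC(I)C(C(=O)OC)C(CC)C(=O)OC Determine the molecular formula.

Walk through each heavy atom and fill implicit hydrogens from standard valence (C 4, N 3, O 2, S 2, halogen 1):
  atom 1: C, bond orders sum to 1 (valence 4) → 3 H
  atom 2: C, bond orders sum to 4 (valence 4) → 0 H
  atom 3: O, bond orders sum to 2 (valence 2) → 0 H
  atom 4: C, bond orders sum to 2 (valence 4) → 2 H
  atom 5: C, bond orders sum to 2 (valence 4) → 2 H
  atom 6: C, bond orders sum to 3 (valence 4) → 1 H
  atom 7: C, bond orders sum to 4 (valence 4) → 0 H
  atom 8: O, bond orders sum to 2 (valence 2) → 0 H
  atom 9: O, bond orders sum to 1 (valence 2) → 1 H
  atom 10: C, bond orders sum to 3 (valence 4) → 1 H
  atom 11: C, bond orders sum to 3 (valence 4) → 1 H
  atom 12: O, bond orders sum to 2 (valence 2) → 0 H
  atom 13: C, bond orders sum to 2 (valence 4) → 2 H
  atom 14: C, bond orders sum to 4 (valence 4) → 0 H
  atom 15: C, bond orders sum to 4 (valence 4) → 0 H
  atom 16: C, bond orders sum to 3 (valence 4) → 1 H
  atom 17: I (halogen, monovalent) → 0 H
  atom 18: C, bond orders sum to 3 (valence 4) → 1 H
  atom 19: C, bond orders sum to 4 (valence 4) → 0 H
  atom 20: O, bond orders sum to 2 (valence 2) → 0 H
  atom 21: O, bond orders sum to 2 (valence 2) → 0 H
  atom 22: C, bond orders sum to 1 (valence 4) → 3 H
  atom 23: C, bond orders sum to 3 (valence 4) → 1 H
  atom 24: C, bond orders sum to 2 (valence 4) → 2 H
  atom 25: C, bond orders sum to 1 (valence 4) → 3 H
  atom 26: C, bond orders sum to 4 (valence 4) → 0 H
  atom 27: O, bond orders sum to 2 (valence 2) → 0 H
  atom 28: O, bond orders sum to 2 (valence 2) → 0 H
  atom 29: C, bond orders sum to 1 (valence 4) → 3 H
Totals → C:20, H:27, I:1, O:8.
In Hill order: C20H27IO8.

C20H27IO8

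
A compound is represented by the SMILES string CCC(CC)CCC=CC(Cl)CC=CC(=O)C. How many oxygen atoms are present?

Scan the SMILES for O atoms (remember two-letter symbols like Cl and Br are single atoms).
Oxygen count: 1.

1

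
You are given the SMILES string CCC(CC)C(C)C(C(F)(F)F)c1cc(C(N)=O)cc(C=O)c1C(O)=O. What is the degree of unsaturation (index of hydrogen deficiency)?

7

Molecular formula: C18H22F3NO4.
DoU = (2C + 2 + N − H − X) / 2, where X is the halogen count and O/S are ignored.
    = (2·18 + 2 + 1 − 22 − 3) / 2 = 14 / 2 = 7.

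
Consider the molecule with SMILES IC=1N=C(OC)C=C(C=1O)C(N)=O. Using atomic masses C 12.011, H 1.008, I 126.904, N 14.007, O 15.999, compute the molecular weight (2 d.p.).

First, the molecular formula is C7H7IN2O3 (counting implicit H from valence).
  C: 7 × 12.011 = 84.077
  H: 7 × 1.008 = 7.056
  I: 1 × 126.904 = 126.904
  N: 2 × 14.007 = 28.014
  O: 3 × 15.999 = 47.997
Sum: 7×12.011 + 7×1.008 + 1×126.904 + 2×14.007 + 3×15.999 = 294.048 → 294.05 g/mol.

294.05 g/mol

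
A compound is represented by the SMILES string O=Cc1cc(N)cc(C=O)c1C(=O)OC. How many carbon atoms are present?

10

Count every carbon token in the SMILES (each C, including those in ring-closure positions and inside branches).
Carbon count: 10.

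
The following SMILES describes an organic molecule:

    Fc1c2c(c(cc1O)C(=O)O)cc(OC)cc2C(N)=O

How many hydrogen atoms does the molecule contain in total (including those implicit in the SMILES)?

Walk through each heavy atom and fill implicit hydrogens from standard valence (C 4, N 3, O 2, S 2, halogen 1); for lowercase aromatic atoms, an aromatic c carries 1 H when it has two neighbours and 0 H with three, and aromatic n carries 0 H:
  atom 1: F (halogen, monovalent) → 0 H
  atom 2: aromatic c, 3 neighbours → 0 H
  atom 3: aromatic c, 3 neighbours → 0 H
  atom 4: aromatic c, 3 neighbours → 0 H
  atom 5: aromatic c, 3 neighbours → 0 H
  atom 6: aromatic c, 2 neighbours → 1 H
  atom 7: aromatic c, 3 neighbours → 0 H
  atom 8: O, bond orders sum to 1 (valence 2) → 1 H
  atom 9: C, bond orders sum to 4 (valence 4) → 0 H
  atom 10: O, bond orders sum to 2 (valence 2) → 0 H
  atom 11: O, bond orders sum to 1 (valence 2) → 1 H
  atom 12: aromatic c, 2 neighbours → 1 H
  atom 13: aromatic c, 3 neighbours → 0 H
  atom 14: O, bond orders sum to 2 (valence 2) → 0 H
  atom 15: C, bond orders sum to 1 (valence 4) → 3 H
  atom 16: aromatic c, 2 neighbours → 1 H
  atom 17: aromatic c, 3 neighbours → 0 H
  atom 18: C, bond orders sum to 4 (valence 4) → 0 H
  atom 19: N, bond orders sum to 1 (valence 3) → 2 H
  atom 20: O, bond orders sum to 2 (valence 2) → 0 H
Total hydrogens: 10.

10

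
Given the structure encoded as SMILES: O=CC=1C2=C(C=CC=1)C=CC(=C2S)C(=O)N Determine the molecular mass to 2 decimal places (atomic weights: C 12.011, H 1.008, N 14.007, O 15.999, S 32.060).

231.27 g/mol

First, the molecular formula is C12H9NO2S (counting implicit H from valence).
  C: 12 × 12.011 = 144.132
  H: 9 × 1.008 = 9.072
  N: 1 × 14.007 = 14.007
  O: 2 × 15.999 = 31.998
  S: 1 × 32.060 = 32.060
Sum: 12×12.011 + 9×1.008 + 1×14.007 + 2×15.999 + 1×32.060 = 231.269 → 231.27 g/mol.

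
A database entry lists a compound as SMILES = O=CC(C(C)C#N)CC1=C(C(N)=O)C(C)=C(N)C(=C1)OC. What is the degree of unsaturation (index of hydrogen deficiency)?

Molecular formula: C15H19N3O3.
DoU = (2C + 2 + N − H − X) / 2, where X is the halogen count and O/S are ignored.
    = (2·15 + 2 + 3 − 19 − 0) / 2 = 16 / 2 = 8.

8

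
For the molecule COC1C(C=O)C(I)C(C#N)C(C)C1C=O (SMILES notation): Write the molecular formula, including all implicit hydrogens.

C11H14INO3

Walk through each heavy atom and fill implicit hydrogens from standard valence (C 4, N 3, O 2, S 2, halogen 1):
  atom 1: C, bond orders sum to 1 (valence 4) → 3 H
  atom 2: O, bond orders sum to 2 (valence 2) → 0 H
  atom 3: C, bond orders sum to 3 (valence 4) → 1 H
  atom 4: C, bond orders sum to 3 (valence 4) → 1 H
  atom 5: C, bond orders sum to 3 (valence 4) → 1 H
  atom 6: O, bond orders sum to 2 (valence 2) → 0 H
  atom 7: C, bond orders sum to 3 (valence 4) → 1 H
  atom 8: I (halogen, monovalent) → 0 H
  atom 9: C, bond orders sum to 3 (valence 4) → 1 H
  atom 10: C, bond orders sum to 4 (valence 4) → 0 H
  atom 11: N, bond orders sum to 3 (valence 3) → 0 H
  atom 12: C, bond orders sum to 3 (valence 4) → 1 H
  atom 13: C, bond orders sum to 1 (valence 4) → 3 H
  atom 14: C, bond orders sum to 3 (valence 4) → 1 H
  atom 15: C, bond orders sum to 3 (valence 4) → 1 H
  atom 16: O, bond orders sum to 2 (valence 2) → 0 H
Totals → C:11, H:14, I:1, N:1, O:3.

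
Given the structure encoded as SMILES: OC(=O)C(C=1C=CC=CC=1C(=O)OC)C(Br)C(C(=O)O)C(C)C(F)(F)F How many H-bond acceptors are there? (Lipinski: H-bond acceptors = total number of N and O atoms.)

N atoms: 0; O atoms: 6.
Lipinski HBA = 0 + 6 = 6.

6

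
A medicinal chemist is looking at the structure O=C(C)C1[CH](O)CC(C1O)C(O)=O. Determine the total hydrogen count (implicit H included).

12

Walk through each heavy atom and fill implicit hydrogens from standard valence (C 4, N 3, O 2, S 2, halogen 1):
  atom 1: O, bond orders sum to 2 (valence 2) → 0 H
  atom 2: C, bond orders sum to 4 (valence 4) → 0 H
  atom 3: C, bond orders sum to 1 (valence 4) → 3 H
  atom 4: C, bond orders sum to 3 (valence 4) → 1 H
  atom 5: C with explicit H count 1
  atom 6: O, bond orders sum to 1 (valence 2) → 1 H
  atom 7: C, bond orders sum to 2 (valence 4) → 2 H
  atom 8: C, bond orders sum to 3 (valence 4) → 1 H
  atom 9: C, bond orders sum to 3 (valence 4) → 1 H
  atom 10: O, bond orders sum to 1 (valence 2) → 1 H
  atom 11: C, bond orders sum to 4 (valence 4) → 0 H
  atom 12: O, bond orders sum to 1 (valence 2) → 1 H
  atom 13: O, bond orders sum to 2 (valence 2) → 0 H
Total hydrogens: 12.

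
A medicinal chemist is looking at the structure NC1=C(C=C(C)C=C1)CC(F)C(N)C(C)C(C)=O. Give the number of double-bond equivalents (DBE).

Molecular formula: C14H21FN2O.
DoU = (2C + 2 + N − H − X) / 2, where X is the halogen count and O/S are ignored.
    = (2·14 + 2 + 2 − 21 − 1) / 2 = 10 / 2 = 5.

5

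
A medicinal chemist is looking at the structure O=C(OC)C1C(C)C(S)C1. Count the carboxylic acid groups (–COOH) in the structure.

Scan the SMILES for the carboxylic acid motif — none present.
Groups that are present: 1 ester, 1 thiol.

0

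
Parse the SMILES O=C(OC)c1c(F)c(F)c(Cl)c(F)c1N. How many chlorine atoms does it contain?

Scan the SMILES for Cl atoms (remember two-letter symbols like Cl and Br are single atoms).
Chlorine count: 1.

1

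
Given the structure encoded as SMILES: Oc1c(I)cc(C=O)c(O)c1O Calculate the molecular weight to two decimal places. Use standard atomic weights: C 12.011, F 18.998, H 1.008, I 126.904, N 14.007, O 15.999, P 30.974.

First, the molecular formula is C7H5IO4 (counting implicit H from valence).
  C: 7 × 12.011 = 84.077
  H: 5 × 1.008 = 5.040
  I: 1 × 126.904 = 126.904
  O: 4 × 15.999 = 63.996
Sum: 7×12.011 + 5×1.008 + 1×126.904 + 4×15.999 = 280.017 → 280.02 g/mol.

280.02 g/mol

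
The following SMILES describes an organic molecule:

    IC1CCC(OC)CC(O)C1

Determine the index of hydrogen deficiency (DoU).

1

Molecular formula: C8H15IO2.
DoU = (2C + 2 + N − H − X) / 2, where X is the halogen count and O/S are ignored.
    = (2·8 + 2 + 0 − 15 − 1) / 2 = 2 / 2 = 1.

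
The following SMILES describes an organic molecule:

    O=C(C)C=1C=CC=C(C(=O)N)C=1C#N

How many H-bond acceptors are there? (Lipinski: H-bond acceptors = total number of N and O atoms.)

N atoms: 2; O atoms: 2.
Lipinski HBA = 2 + 2 = 4.

4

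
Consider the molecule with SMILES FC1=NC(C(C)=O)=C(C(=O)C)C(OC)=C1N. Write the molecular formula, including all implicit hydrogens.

Walk through each heavy atom and fill implicit hydrogens from standard valence (C 4, N 3, O 2, S 2, halogen 1):
  atom 1: F (halogen, monovalent) → 0 H
  atom 2: C, bond orders sum to 4 (valence 4) → 0 H
  atom 3: N, bond orders sum to 3 (valence 3) → 0 H
  atom 4: C, bond orders sum to 4 (valence 4) → 0 H
  atom 5: C, bond orders sum to 4 (valence 4) → 0 H
  atom 6: C, bond orders sum to 1 (valence 4) → 3 H
  atom 7: O, bond orders sum to 2 (valence 2) → 0 H
  atom 8: C, bond orders sum to 4 (valence 4) → 0 H
  atom 9: C, bond orders sum to 4 (valence 4) → 0 H
  atom 10: O, bond orders sum to 2 (valence 2) → 0 H
  atom 11: C, bond orders sum to 1 (valence 4) → 3 H
  atom 12: C, bond orders sum to 4 (valence 4) → 0 H
  atom 13: O, bond orders sum to 2 (valence 2) → 0 H
  atom 14: C, bond orders sum to 1 (valence 4) → 3 H
  atom 15: C, bond orders sum to 4 (valence 4) → 0 H
  atom 16: N, bond orders sum to 1 (valence 3) → 2 H
Totals → C:10, H:11, F:1, N:2, O:3.
In Hill order: C10H11FN2O3.

C10H11FN2O3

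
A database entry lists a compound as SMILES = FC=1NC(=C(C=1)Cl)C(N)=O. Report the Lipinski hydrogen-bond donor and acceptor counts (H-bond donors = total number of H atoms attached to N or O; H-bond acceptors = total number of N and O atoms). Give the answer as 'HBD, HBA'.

Donors: find every N or O and count the H atoms it carries.
  atom 3 (N): bond orders sum to 2 → 1 H
  atom 9 (N): bond orders sum to 1 → 2 H
  atom 10 (O): bond orders sum to 2 → 0 H
Lipinski HBD = 3.
Acceptors: N atoms = 2, O atoms = 1 → HBA = 3.

3, 3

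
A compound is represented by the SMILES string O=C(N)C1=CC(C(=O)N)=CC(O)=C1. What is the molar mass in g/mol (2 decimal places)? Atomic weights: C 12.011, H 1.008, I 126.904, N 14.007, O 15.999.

180.16 g/mol

First, the molecular formula is C8H8N2O3 (counting implicit H from valence).
  C: 8 × 12.011 = 96.088
  H: 8 × 1.008 = 8.064
  N: 2 × 14.007 = 28.014
  O: 3 × 15.999 = 47.997
Sum: 8×12.011 + 8×1.008 + 2×14.007 + 3×15.999 = 180.163 → 180.16 g/mol.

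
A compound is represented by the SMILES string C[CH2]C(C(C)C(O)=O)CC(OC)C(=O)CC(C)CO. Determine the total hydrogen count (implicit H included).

Walk through each heavy atom and fill implicit hydrogens from standard valence (C 4, N 3, O 2, S 2, halogen 1):
  atom 1: C, bond orders sum to 1 (valence 4) → 3 H
  atom 2: C with explicit H count 2
  atom 3: C, bond orders sum to 3 (valence 4) → 1 H
  atom 4: C, bond orders sum to 3 (valence 4) → 1 H
  atom 5: C, bond orders sum to 1 (valence 4) → 3 H
  atom 6: C, bond orders sum to 4 (valence 4) → 0 H
  atom 7: O, bond orders sum to 1 (valence 2) → 1 H
  atom 8: O, bond orders sum to 2 (valence 2) → 0 H
  atom 9: C, bond orders sum to 2 (valence 4) → 2 H
  atom 10: C, bond orders sum to 3 (valence 4) → 1 H
  atom 11: O, bond orders sum to 2 (valence 2) → 0 H
  atom 12: C, bond orders sum to 1 (valence 4) → 3 H
  atom 13: C, bond orders sum to 4 (valence 4) → 0 H
  atom 14: O, bond orders sum to 2 (valence 2) → 0 H
  atom 15: C, bond orders sum to 2 (valence 4) → 2 H
  atom 16: C, bond orders sum to 3 (valence 4) → 1 H
  atom 17: C, bond orders sum to 1 (valence 4) → 3 H
  atom 18: C, bond orders sum to 2 (valence 4) → 2 H
  atom 19: O, bond orders sum to 1 (valence 2) → 1 H
Total hydrogens: 26.

26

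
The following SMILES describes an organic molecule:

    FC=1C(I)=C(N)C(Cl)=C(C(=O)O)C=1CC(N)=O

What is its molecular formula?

Walk through each heavy atom and fill implicit hydrogens from standard valence (C 4, N 3, O 2, S 2, halogen 1):
  atom 1: F (halogen, monovalent) → 0 H
  atom 2: C, bond orders sum to 4 (valence 4) → 0 H
  atom 3: C, bond orders sum to 4 (valence 4) → 0 H
  atom 4: I (halogen, monovalent) → 0 H
  atom 5: C, bond orders sum to 4 (valence 4) → 0 H
  atom 6: N, bond orders sum to 1 (valence 3) → 2 H
  atom 7: C, bond orders sum to 4 (valence 4) → 0 H
  atom 8: Cl (halogen, monovalent) → 0 H
  atom 9: C, bond orders sum to 4 (valence 4) → 0 H
  atom 10: C, bond orders sum to 4 (valence 4) → 0 H
  atom 11: O, bond orders sum to 2 (valence 2) → 0 H
  atom 12: O, bond orders sum to 1 (valence 2) → 1 H
  atom 13: C, bond orders sum to 4 (valence 4) → 0 H
  atom 14: C, bond orders sum to 2 (valence 4) → 2 H
  atom 15: C, bond orders sum to 4 (valence 4) → 0 H
  atom 16: N, bond orders sum to 1 (valence 3) → 2 H
  atom 17: O, bond orders sum to 2 (valence 2) → 0 H
Totals → C:9, H:7, Cl:1, F:1, I:1, N:2, O:3.

C9H7ClFIN2O3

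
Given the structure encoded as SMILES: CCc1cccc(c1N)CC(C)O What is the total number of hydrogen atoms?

Walk through each heavy atom and fill implicit hydrogens from standard valence (C 4, N 3, O 2, S 2, halogen 1); for lowercase aromatic atoms, an aromatic c carries 1 H when it has two neighbours and 0 H with three, and aromatic n carries 0 H:
  atom 1: C, bond orders sum to 1 (valence 4) → 3 H
  atom 2: C, bond orders sum to 2 (valence 4) → 2 H
  atom 3: aromatic c, 3 neighbours → 0 H
  atom 4: aromatic c, 2 neighbours → 1 H
  atom 5: aromatic c, 2 neighbours → 1 H
  atom 6: aromatic c, 2 neighbours → 1 H
  atom 7: aromatic c, 3 neighbours → 0 H
  atom 8: aromatic c, 3 neighbours → 0 H
  atom 9: N, bond orders sum to 1 (valence 3) → 2 H
  atom 10: C, bond orders sum to 2 (valence 4) → 2 H
  atom 11: C, bond orders sum to 3 (valence 4) → 1 H
  atom 12: C, bond orders sum to 1 (valence 4) → 3 H
  atom 13: O, bond orders sum to 1 (valence 2) → 1 H
Total hydrogens: 17.

17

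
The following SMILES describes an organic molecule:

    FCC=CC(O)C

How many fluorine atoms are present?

1

Scan the SMILES for F atoms (remember two-letter symbols like Cl and Br are single atoms).
Fluorine count: 1.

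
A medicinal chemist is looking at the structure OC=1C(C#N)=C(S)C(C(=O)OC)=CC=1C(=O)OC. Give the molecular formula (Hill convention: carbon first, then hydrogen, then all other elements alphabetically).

Walk through each heavy atom and fill implicit hydrogens from standard valence (C 4, N 3, O 2, S 2, halogen 1):
  atom 1: O, bond orders sum to 1 (valence 2) → 1 H
  atom 2: C, bond orders sum to 4 (valence 4) → 0 H
  atom 3: C, bond orders sum to 4 (valence 4) → 0 H
  atom 4: C, bond orders sum to 4 (valence 4) → 0 H
  atom 5: N, bond orders sum to 3 (valence 3) → 0 H
  atom 6: C, bond orders sum to 4 (valence 4) → 0 H
  atom 7: S, bond orders sum to 1 (valence 2) → 1 H
  atom 8: C, bond orders sum to 4 (valence 4) → 0 H
  atom 9: C, bond orders sum to 4 (valence 4) → 0 H
  atom 10: O, bond orders sum to 2 (valence 2) → 0 H
  atom 11: O, bond orders sum to 2 (valence 2) → 0 H
  atom 12: C, bond orders sum to 1 (valence 4) → 3 H
  atom 13: C, bond orders sum to 3 (valence 4) → 1 H
  atom 14: C, bond orders sum to 4 (valence 4) → 0 H
  atom 15: C, bond orders sum to 4 (valence 4) → 0 H
  atom 16: O, bond orders sum to 2 (valence 2) → 0 H
  atom 17: O, bond orders sum to 2 (valence 2) → 0 H
  atom 18: C, bond orders sum to 1 (valence 4) → 3 H
Totals → C:11, H:9, N:1, O:5, S:1.

C11H9NO5S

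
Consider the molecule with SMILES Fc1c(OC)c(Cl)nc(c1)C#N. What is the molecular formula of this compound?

C7H4ClFN2O

Walk through each heavy atom and fill implicit hydrogens from standard valence (C 4, N 3, O 2, S 2, halogen 1); for lowercase aromatic atoms, an aromatic c carries 1 H when it has two neighbours and 0 H with three, and aromatic n carries 0 H:
  atom 1: F (halogen, monovalent) → 0 H
  atom 2: aromatic c, 3 neighbours → 0 H
  atom 3: aromatic c, 3 neighbours → 0 H
  atom 4: O, bond orders sum to 2 (valence 2) → 0 H
  atom 5: C, bond orders sum to 1 (valence 4) → 3 H
  atom 6: aromatic c, 3 neighbours → 0 H
  atom 7: Cl (halogen, monovalent) → 0 H
  atom 8: aromatic n, 2 neighbours → 0 H
  atom 9: aromatic c, 3 neighbours → 0 H
  atom 10: aromatic c, 2 neighbours → 1 H
  atom 11: C, bond orders sum to 4 (valence 4) → 0 H
  atom 12: N, bond orders sum to 3 (valence 3) → 0 H
Totals → C:7, H:4, Cl:1, F:1, N:2, O:1.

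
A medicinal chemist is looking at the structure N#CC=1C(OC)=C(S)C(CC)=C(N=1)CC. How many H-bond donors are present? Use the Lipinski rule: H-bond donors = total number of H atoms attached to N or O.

Donors: find every N or O and count the H atoms it carries.
  atom 1 (N): bond orders sum to 3 → 0 H
  atom 5 (O): bond orders sum to 2 → 0 H
  atom 13 (N): bond orders sum to 3 → 0 H
Lipinski HBD = 0.

0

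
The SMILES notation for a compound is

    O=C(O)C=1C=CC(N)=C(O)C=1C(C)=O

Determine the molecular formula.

C9H9NO4

Walk through each heavy atom and fill implicit hydrogens from standard valence (C 4, N 3, O 2, S 2, halogen 1):
  atom 1: O, bond orders sum to 2 (valence 2) → 0 H
  atom 2: C, bond orders sum to 4 (valence 4) → 0 H
  atom 3: O, bond orders sum to 1 (valence 2) → 1 H
  atom 4: C, bond orders sum to 4 (valence 4) → 0 H
  atom 5: C, bond orders sum to 3 (valence 4) → 1 H
  atom 6: C, bond orders sum to 3 (valence 4) → 1 H
  atom 7: C, bond orders sum to 4 (valence 4) → 0 H
  atom 8: N, bond orders sum to 1 (valence 3) → 2 H
  atom 9: C, bond orders sum to 4 (valence 4) → 0 H
  atom 10: O, bond orders sum to 1 (valence 2) → 1 H
  atom 11: C, bond orders sum to 4 (valence 4) → 0 H
  atom 12: C, bond orders sum to 4 (valence 4) → 0 H
  atom 13: C, bond orders sum to 1 (valence 4) → 3 H
  atom 14: O, bond orders sum to 2 (valence 2) → 0 H
Totals → C:9, H:9, N:1, O:4.
In Hill order: C9H9NO4.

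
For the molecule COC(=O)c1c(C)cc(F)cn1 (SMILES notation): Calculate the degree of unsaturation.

Molecular formula: C8H8FNO2.
DoU = (2C + 2 + N − H − X) / 2, where X is the halogen count and O/S are ignored.
    = (2·8 + 2 + 1 − 8 − 1) / 2 = 10 / 2 = 5.

5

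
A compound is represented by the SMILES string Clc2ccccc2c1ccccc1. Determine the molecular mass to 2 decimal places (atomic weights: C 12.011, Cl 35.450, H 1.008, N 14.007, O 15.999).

188.65 g/mol

First, the molecular formula is C12H9Cl (counting implicit H from valence).
  C: 12 × 12.011 = 144.132
  Cl: 1 × 35.450 = 35.450
  H: 9 × 1.008 = 9.072
Sum: 12×12.011 + 1×35.450 + 9×1.008 = 188.654 → 188.65 g/mol.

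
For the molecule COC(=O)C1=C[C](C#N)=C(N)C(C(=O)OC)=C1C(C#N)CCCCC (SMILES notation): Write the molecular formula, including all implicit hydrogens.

C18H21N3O4

Walk through each heavy atom and fill implicit hydrogens from standard valence (C 4, N 3, O 2, S 2, halogen 1):
  atom 1: C, bond orders sum to 1 (valence 4) → 3 H
  atom 2: O, bond orders sum to 2 (valence 2) → 0 H
  atom 3: C, bond orders sum to 4 (valence 4) → 0 H
  atom 4: O, bond orders sum to 2 (valence 2) → 0 H
  atom 5: C, bond orders sum to 4 (valence 4) → 0 H
  atom 6: C, bond orders sum to 3 (valence 4) → 1 H
  atom 7: C with explicit H count 0
  atom 8: C, bond orders sum to 4 (valence 4) → 0 H
  atom 9: N, bond orders sum to 3 (valence 3) → 0 H
  atom 10: C, bond orders sum to 4 (valence 4) → 0 H
  atom 11: N, bond orders sum to 1 (valence 3) → 2 H
  atom 12: C, bond orders sum to 4 (valence 4) → 0 H
  atom 13: C, bond orders sum to 4 (valence 4) → 0 H
  atom 14: O, bond orders sum to 2 (valence 2) → 0 H
  atom 15: O, bond orders sum to 2 (valence 2) → 0 H
  atom 16: C, bond orders sum to 1 (valence 4) → 3 H
  atom 17: C, bond orders sum to 4 (valence 4) → 0 H
  atom 18: C, bond orders sum to 3 (valence 4) → 1 H
  atom 19: C, bond orders sum to 4 (valence 4) → 0 H
  atom 20: N, bond orders sum to 3 (valence 3) → 0 H
  atom 21: C, bond orders sum to 2 (valence 4) → 2 H
  atom 22: C, bond orders sum to 2 (valence 4) → 2 H
  atom 23: C, bond orders sum to 2 (valence 4) → 2 H
  atom 24: C, bond orders sum to 2 (valence 4) → 2 H
  atom 25: C, bond orders sum to 1 (valence 4) → 3 H
Totals → C:18, H:21, N:3, O:4.
In Hill order: C18H21N3O4.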